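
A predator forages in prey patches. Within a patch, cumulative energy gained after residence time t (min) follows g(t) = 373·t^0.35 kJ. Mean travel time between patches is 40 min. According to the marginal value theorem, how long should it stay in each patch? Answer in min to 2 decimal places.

By the marginal value theorem, leave when the instantaneous gain rate g'(t) equals the habitat-wide average g(t)/(T + t).
g'(t) = 0.35·373·t^-0.65. Setting 0.35·373·t^-0.65 = 373·t^0.35/(40+t) gives 0.35(40+t) = t, so 0.65·t = 0.35×40.
t* = 0.35×40/0.65 = 21.54 min.

21.54 min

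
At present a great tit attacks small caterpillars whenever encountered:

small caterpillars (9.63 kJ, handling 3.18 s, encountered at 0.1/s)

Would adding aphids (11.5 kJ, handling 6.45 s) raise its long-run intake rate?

Current rate: (0.1×9.63)/(1 + 0.1×3.18) = 0.7307 kJ/s.
Profitability of aphids: 11.5/6.45 = 1.783 kJ/s.
1.783 > 0.7307, so adding aphids raises the average — include it.

Yes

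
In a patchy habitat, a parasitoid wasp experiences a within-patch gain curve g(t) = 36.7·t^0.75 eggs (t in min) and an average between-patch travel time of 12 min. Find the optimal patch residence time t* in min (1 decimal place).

36.0 min

Maximise g(t)/(T+t): set derivative to zero → g'(t)(T+t) = g(t).
g'(t) = 0.75·36.7·t^-0.25. Setting 0.75·36.7·t^-0.25 = 36.7·t^0.75/(12+t) gives 0.75(12+t) = t, so 0.25·t = 0.75×12.
t* = 0.75×12/0.25 = 36 min.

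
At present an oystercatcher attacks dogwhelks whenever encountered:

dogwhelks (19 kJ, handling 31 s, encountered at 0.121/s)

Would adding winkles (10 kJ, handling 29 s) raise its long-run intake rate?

On dogwhelks alone, R = ΣλE/(1+Σλh) = 2.299/4.751 = 0.4839 kJ/s.
winkles: E/h = 10/29 = 0.3448 kJ/s.
0.3448 < 0.4839, so adding winkles would lower the average — exclude it.

No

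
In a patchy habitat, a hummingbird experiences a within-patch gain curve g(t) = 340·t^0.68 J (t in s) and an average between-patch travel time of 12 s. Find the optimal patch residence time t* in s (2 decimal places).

25.50 s

Optimal t* satisfies g'(t*) = g(t*)/(T + t*).
g'(t) = 0.68·340·t^-0.32. Setting 0.68·340·t^-0.32 = 340·t^0.68/(12+t) gives 0.68(12+t) = t, so 0.32·t = 0.68×12.
t* = 0.68×12/0.32 = 25.5 s.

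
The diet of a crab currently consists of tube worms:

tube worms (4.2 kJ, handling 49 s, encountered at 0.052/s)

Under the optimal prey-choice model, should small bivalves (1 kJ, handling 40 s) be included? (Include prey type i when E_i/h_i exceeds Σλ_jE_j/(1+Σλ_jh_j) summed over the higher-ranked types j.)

Current rate: (0.052×4.2)/(1 + 0.052×49) = 0.06156 kJ/s.
Profitability of small bivalves: 1/40 = 0.025 kJ/s.
0.025 < 0.06156, so adding small bivalves would lower the average — exclude it.

No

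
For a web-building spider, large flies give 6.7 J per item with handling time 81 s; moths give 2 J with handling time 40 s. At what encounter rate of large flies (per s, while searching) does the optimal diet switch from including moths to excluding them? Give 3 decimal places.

Drop moths once their profitability E₂/h₂ falls below the rate achievable on large flies alone: E₂/h₂ = λE₁/(1 + λh₁).
Solve for λ: λE₁h₂ = E₂(1 + λh₁) → λ(E₁h₂ − E₂h₁) = E₂ → λ = E₂/(E₁h₂ − E₂h₁).
λ = 2/(6.7×40 − 2×81) = 2/106 = 0.01887 per s.

0.019 per s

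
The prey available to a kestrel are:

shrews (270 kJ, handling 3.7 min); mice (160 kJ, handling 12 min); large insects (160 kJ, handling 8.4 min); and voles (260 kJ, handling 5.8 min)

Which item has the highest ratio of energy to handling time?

shrews

In descending order of E/h:
shrews: 270/3.7 = 73 kJ/min
voles: 260/5.8 = 44.8 kJ/min
large insects: 160/8.4 = 19 kJ/min
mice: 160/12 = 13.3 kJ/min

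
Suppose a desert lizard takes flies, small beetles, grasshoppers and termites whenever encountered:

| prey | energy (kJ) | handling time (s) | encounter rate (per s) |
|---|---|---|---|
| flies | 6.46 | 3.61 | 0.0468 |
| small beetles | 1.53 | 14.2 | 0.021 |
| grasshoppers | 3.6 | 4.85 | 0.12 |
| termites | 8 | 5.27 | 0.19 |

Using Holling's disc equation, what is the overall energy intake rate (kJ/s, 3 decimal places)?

0.750 kJ/s

Energy encountered per unit search time: 0.0468×6.46 + 0.021×1.53 + 0.12×3.6 + 0.19×8 = 2.286 kJ/s.
Handling time per unit search time: 0.0468×3.61 + 0.021×14.2 + 0.12×4.85 + 0.19×5.27 = 2.05.
Rate = 2.286/(1 + 2.05) = 0.7495 kJ/s.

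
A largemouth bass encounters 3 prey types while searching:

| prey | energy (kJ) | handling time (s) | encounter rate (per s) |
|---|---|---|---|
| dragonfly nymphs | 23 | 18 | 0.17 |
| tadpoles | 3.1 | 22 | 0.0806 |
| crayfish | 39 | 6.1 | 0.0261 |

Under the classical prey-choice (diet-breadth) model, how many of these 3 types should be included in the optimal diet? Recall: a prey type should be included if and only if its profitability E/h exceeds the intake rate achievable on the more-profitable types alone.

Rank by E/h (kJ/s): crayfish 6.39, dragonfly nymphs 1.28, tadpoles 0.141. Include each in turn until the next type's E/h falls below the running intake rate.
Rate on top 1: 0.8781. dragonfly nymphs: 1.28 > 0.8781 → include.
Rate on top 2: 1.168. tadpoles: 0.141 < 1.168 → exclude; stop.
Optimal diet: crayfish, dragonfly nymphs — 2 of 3 types.

2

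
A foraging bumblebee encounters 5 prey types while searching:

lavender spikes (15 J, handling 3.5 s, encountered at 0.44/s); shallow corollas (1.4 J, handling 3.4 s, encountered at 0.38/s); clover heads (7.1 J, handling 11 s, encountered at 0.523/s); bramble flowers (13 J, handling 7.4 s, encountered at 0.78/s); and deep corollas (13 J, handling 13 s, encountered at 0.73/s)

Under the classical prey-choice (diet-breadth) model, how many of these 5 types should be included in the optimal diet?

E/h in descending order: lavender spikes 4.29, bramble flowers 1.76, deep corollas 1, clover heads 0.645, shallow corollas 0.412 J/s. The optimal diet is the largest prefix of this list for which every included type satisfies E_i/h_i > R on the types above it.
Rate on top 1: 2.598. bramble flowers: 1.76 < 2.598 → exclude; stop.
Optimal diet: lavender spikes — 1 of 5 types.

1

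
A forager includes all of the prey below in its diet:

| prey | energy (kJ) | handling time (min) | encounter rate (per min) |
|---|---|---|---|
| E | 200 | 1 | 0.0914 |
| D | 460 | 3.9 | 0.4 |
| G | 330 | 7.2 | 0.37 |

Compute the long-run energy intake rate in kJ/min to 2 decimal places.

R = Σλ_iE_i / (1 + Σλ_ih_i)
Numerator: 0.0914×200 + 0.4×460 + 0.37×330 = 324.4
Denominator: 1 + 0.0914×1 + 0.4×3.9 + 0.37×7.2 = 5.315
R = 324.4/5.315 = 61.03 kJ/min

61.03 kJ/min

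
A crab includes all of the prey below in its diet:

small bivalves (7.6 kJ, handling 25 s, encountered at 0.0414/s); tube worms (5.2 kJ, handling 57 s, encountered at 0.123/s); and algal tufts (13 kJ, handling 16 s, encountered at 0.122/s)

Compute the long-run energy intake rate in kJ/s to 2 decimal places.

0.23 kJ/s

R = (0.0414×7.6 + 0.123×5.2 + 0.122×13) / (1 + 0.0414×25 + 0.123×57 + 0.122×16) = 2.54/11 = 0.231 kJ/s.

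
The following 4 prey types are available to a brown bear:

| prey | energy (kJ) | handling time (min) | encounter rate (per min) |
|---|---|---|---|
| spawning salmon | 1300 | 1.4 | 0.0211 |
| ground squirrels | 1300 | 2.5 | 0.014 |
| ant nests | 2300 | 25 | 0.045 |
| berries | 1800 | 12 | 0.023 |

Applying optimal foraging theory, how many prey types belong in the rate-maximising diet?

4

E/h in descending order: spawning salmon 929, ground squirrels 520, berries 150, ant nests 92 kJ/min. The optimal diet is the largest prefix of this list for which every included type satisfies E_i/h_i > R on the types above it.
Rate on top 1: 26.64. ground squirrels: 520 > 26.64 → include.
Rate on top 2: 42.86. berries: 150 > 42.86 → include.
Rate on top 3: 64.92. ant nests: 92 > 64.92 → include.
Optimal diet: spawning salmon, ground squirrels, berries, ant nests — 4 of 4 types.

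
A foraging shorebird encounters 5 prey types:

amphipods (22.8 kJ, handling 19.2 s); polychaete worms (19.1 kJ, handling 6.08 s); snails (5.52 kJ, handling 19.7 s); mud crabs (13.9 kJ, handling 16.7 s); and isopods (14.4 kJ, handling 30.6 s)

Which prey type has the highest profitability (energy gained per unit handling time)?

In descending order of E/h:
polychaete worms: 19.1/6.08 = 3.14 kJ/s
amphipods: 22.8/19.2 = 1.19 kJ/s
mud crabs: 13.9/16.7 = 0.832 kJ/s
isopods: 14.4/30.6 = 0.471 kJ/s
snails: 5.52/19.7 = 0.28 kJ/s

polychaete worms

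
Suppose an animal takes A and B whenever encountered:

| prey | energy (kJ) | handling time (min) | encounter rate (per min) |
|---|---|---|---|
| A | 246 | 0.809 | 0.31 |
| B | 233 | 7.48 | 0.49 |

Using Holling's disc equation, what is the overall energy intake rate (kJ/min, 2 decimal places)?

38.74 kJ/min

Energy encountered per unit search time: 0.31×246 + 0.49×233 = 190.4 kJ/min.
Handling time per unit search time: 0.31×0.809 + 0.49×7.48 = 3.916.
Rate = 190.4/(1 + 3.916) = 38.74 kJ/min.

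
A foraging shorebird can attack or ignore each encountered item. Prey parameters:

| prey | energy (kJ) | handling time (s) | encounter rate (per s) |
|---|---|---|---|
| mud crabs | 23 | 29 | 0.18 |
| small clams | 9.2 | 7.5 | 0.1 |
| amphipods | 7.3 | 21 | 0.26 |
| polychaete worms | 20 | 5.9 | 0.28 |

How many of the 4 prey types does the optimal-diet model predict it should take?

E/h in descending order: polychaete worms 3.39, small clams 1.23, mud crabs 0.793, amphipods 0.348 kJ/s. The optimal diet is the largest prefix of this list for which every included type satisfies E_i/h_i > R on the types above it.
Rate on top 1: 2.112. small clams: 1.23 < 2.112 → exclude; stop.
Optimal diet: polychaete worms — 1 of 4 types.

1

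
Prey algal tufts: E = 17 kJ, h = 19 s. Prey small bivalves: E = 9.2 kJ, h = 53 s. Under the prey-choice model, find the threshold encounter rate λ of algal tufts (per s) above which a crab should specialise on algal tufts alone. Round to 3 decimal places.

Drop small bivalves once their profitability E₂/h₂ falls below the rate achievable on algal tufts alone: E₂/h₂ = λE₁/(1 + λh₁).
Solve for λ: λE₁h₂ = E₂(1 + λh₁) → λ(E₁h₂ − E₂h₁) = E₂ → λ = E₂/(E₁h₂ − E₂h₁).
λ = 9.2/(17×53 − 9.2×19) = 9.2/726.2 = 0.01267 per s.

0.013 per s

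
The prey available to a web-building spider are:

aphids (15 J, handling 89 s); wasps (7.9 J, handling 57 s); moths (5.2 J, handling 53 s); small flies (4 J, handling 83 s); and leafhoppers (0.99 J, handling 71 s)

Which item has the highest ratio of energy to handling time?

aphids

In descending order of E/h:
aphids: 15/89 = 0.169 J/s
wasps: 7.9/57 = 0.139 J/s
moths: 5.2/53 = 0.0981 J/s
small flies: 4/83 = 0.0482 J/s
leafhoppers: 0.99/71 = 0.0139 J/s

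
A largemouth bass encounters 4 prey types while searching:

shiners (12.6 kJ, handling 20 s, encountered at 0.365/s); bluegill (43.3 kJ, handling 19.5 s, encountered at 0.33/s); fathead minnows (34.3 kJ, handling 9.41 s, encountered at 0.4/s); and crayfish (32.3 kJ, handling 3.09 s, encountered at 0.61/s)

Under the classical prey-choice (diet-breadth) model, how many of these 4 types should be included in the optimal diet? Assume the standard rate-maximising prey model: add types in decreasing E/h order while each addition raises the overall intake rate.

E/h in descending order: crayfish 10.5, fathead minnows 3.65, bluegill 2.22, shiners 0.63 kJ/s. The optimal diet is the largest prefix of this list for which every included type satisfies E_i/h_i > R on the types above it.
Rate on top 1: 6.83. fathead minnows: 3.65 < 6.83 → exclude; stop.
Optimal diet: crayfish — 1 of 4 types.

1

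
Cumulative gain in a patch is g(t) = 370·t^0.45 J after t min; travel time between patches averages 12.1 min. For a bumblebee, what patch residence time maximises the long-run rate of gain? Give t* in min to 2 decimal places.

9.90 min

Maximise g(t)/(T+t): set derivative to zero → g'(t)(T+t) = g(t).
g'(t) = 0.45·370·t^-0.55. Setting 0.45·370·t^-0.55 = 370·t^0.45/(12.1+t) gives 0.45(12.1+t) = t, so 0.55·t = 0.45×12.1.
t* = 0.45×12.1/0.55 = 9.9 min.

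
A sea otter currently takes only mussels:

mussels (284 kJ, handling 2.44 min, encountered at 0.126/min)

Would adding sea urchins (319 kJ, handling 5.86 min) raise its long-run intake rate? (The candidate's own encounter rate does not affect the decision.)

Yes

Intake rate on the current diet: R = (0.126×284) / (1 + 0.126×2.44) = 35.78/1.307 = 27.37 kJ/min.
sea urchins: E/h = 319/5.86 = 54.44 kJ/min.
Since 54.44 > R, including sea urchins increases the long-run rate.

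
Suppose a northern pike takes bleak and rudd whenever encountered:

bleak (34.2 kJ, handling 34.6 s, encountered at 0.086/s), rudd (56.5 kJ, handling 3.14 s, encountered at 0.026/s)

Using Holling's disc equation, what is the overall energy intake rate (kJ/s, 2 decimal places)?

1.09 kJ/s

Energy encountered per unit search time: 0.086×34.2 + 0.026×56.5 = 4.41 kJ/s.
Handling time per unit search time: 0.086×34.6 + 0.026×3.14 = 3.057.
Rate = 4.41/(1 + 3.057) = 1.087 kJ/s.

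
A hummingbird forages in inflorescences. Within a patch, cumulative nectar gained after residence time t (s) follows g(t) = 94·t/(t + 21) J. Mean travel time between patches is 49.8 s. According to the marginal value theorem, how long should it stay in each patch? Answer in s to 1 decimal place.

Optimal t* satisfies g'(t*) = g(t*)/(T + t*).
g'(t) = 94·21/(t + 21)². Setting 94·21/(t+21)² = 94t/[(t+21)(49.8+t)] gives 21(49.8+t) = t(t+21), so t² = 21×49.8 = 1046.
t* = √1046 = 32.34 s.

32.3 s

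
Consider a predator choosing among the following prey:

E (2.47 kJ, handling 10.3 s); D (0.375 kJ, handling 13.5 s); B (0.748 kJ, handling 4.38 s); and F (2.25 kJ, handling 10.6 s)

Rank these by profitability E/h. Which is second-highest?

In descending order of E/h:
E: 2.47/10.3 = 0.24 kJ/s
F: 2.25/10.6 = 0.212 kJ/s
B: 0.748/4.38 = 0.171 kJ/s
D: 0.375/13.5 = 0.0278 kJ/s

F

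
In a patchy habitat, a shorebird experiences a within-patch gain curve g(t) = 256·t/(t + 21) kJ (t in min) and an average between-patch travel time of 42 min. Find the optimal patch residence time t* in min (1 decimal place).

29.7 min

Optimal t* satisfies g'(t*) = g(t*)/(T + t*).
g'(t) = 256·21/(t + 21)². Setting 256·21/(t+21)² = 256t/[(t+21)(42+t)] gives 21(42+t) = t(t+21), so t² = 21×42 = 882.
t* = √882 = 29.7 min.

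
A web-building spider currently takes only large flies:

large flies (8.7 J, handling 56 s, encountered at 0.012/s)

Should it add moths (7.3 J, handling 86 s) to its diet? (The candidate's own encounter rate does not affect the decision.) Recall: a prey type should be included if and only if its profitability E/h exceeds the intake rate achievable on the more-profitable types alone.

Current rate: (0.012×8.7)/(1 + 0.012×56) = 0.06244 J/s.
Profitability of moths: 7.3/86 = 0.08488 J/s.
Since 0.08488 > R, including moths increases the long-run rate.

Yes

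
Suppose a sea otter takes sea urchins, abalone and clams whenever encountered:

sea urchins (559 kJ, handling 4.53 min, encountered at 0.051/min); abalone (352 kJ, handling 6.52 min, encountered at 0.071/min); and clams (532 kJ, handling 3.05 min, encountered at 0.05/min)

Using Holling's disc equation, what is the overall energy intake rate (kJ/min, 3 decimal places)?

Energy encountered per unit search time: 0.051×559 + 0.071×352 + 0.05×532 = 80.1 kJ/min.
Handling time per unit search time: 0.051×4.53 + 0.071×6.52 + 0.05×3.05 = 0.8464.
Rate = 80.1/(1 + 0.8464) = 43.38 kJ/min.

43.381 kJ/min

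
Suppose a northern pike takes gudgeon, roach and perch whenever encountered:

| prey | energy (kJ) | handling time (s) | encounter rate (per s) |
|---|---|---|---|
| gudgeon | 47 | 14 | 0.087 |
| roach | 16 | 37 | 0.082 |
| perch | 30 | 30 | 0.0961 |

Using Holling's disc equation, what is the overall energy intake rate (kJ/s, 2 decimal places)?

Energy encountered per unit search time: 0.087×47 + 0.082×16 + 0.0961×30 = 8.284 kJ/s.
Handling time per unit search time: 0.087×14 + 0.082×37 + 0.0961×30 = 7.135.
Rate = 8.284/(1 + 7.135) = 1.018 kJ/s.

1.02 kJ/s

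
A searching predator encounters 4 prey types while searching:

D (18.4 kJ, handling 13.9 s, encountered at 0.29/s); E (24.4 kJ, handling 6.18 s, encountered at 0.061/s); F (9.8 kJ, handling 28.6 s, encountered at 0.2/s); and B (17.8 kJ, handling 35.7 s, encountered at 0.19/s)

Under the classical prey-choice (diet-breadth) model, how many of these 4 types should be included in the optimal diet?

E/h in descending order: E 3.95, D 1.32, B 0.499, F 0.343 kJ/s. The optimal diet is the largest prefix of this list for which every included type satisfies E_i/h_i > R on the types above it.
Rate on top 1: 1.081. D: 1.32 > 1.081 → include.
Rate on top 2: 1.262. B: 0.499 < 1.262 → exclude; stop.
Optimal diet: E, D — 2 of 4 types.

2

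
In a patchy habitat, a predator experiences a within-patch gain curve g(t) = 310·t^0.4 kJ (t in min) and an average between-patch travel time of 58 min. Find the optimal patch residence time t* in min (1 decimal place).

By the marginal value theorem, leave when the instantaneous gain rate g'(t) equals the habitat-wide average g(t)/(T + t).
g'(t) = 0.4·310·t^-0.6. Setting 0.4·310·t^-0.6 = 310·t^0.4/(58+t) gives 0.4(58+t) = t, so 0.60·t = 0.4×58.
t* = 0.4×58/0.60 = 38.67 min.

38.7 min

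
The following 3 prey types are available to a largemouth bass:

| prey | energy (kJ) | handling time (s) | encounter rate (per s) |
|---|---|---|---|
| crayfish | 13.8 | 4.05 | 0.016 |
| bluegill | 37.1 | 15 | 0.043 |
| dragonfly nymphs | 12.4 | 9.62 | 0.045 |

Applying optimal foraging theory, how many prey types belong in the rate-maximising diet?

3

Rank by E/h (kJ/s): crayfish 3.41, bluegill 2.47, dragonfly nymphs 1.29. Include each in turn until the next type's E/h falls below the running intake rate.
Rate on top 1: 0.2074. bluegill: 2.47 > 0.2074 → include.
Rate on top 2: 1.062. dragonfly nymphs: 1.29 > 1.062 → include.
Optimal diet: crayfish, bluegill, dragonfly nymphs — 3 of 3 types.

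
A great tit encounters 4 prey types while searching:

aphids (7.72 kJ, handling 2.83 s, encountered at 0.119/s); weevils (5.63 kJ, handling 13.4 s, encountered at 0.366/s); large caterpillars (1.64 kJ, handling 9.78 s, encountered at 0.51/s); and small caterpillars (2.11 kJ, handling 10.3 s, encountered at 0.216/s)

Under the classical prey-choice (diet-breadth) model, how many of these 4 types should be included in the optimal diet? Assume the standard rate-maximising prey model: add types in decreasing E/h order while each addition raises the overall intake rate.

E/h in descending order: aphids 2.73, weevils 0.42, small caterpillars 0.205, large caterpillars 0.168 kJ/s. The optimal diet is the largest prefix of this list for which every included type satisfies E_i/h_i > R on the types above it.
Rate on top 1: 0.6872. weevils: 0.42 < 0.6872 → exclude; stop.
Optimal diet: aphids — 1 of 4 types.

1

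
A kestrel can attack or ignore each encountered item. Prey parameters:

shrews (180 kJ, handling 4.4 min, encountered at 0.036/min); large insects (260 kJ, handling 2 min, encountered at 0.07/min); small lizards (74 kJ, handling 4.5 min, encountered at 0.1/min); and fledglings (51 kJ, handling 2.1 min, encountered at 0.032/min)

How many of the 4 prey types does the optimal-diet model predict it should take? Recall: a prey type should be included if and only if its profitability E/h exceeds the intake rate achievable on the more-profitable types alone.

Rank by E/h (kJ/min): large insects 130, shrews 40.9, fledglings 24.3, small lizards 16.4. Include each in turn until the next type's E/h falls below the running intake rate.
Rate on top 1: 15.96. shrews: 40.9 > 15.96 → include.
Rate on top 2: 19.01. fledglings: 24.3 > 19.01 → include.
Rate on top 3: 19.27. small lizards: 16.4 < 19.27 → exclude; stop.
Optimal diet: large insects, shrews, fledglings — 3 of 4 types.

3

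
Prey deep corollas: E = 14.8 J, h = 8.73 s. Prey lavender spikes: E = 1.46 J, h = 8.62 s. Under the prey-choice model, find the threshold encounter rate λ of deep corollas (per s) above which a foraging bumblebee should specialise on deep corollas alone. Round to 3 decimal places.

0.013 per s

The zero-one rule: include lavender spikes iff E₂/h₂ > λE₁/(1+λh₁). Equality gives the switch point.
λE₁h₂ = E₂ + λE₂h₁ ⇒ λ = E₂/(E₁h₂ − E₂h₁) = 1.46/(127.6 − 12.75) = 0.01271 per s.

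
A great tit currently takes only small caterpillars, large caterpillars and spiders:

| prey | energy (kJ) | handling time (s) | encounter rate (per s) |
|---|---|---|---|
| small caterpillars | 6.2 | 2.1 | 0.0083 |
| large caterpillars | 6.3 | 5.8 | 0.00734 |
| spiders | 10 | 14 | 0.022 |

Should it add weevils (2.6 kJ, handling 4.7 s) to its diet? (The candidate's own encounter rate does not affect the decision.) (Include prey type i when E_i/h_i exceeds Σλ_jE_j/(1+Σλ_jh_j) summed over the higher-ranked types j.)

Current rate: (0.0083×6.2 + 0.00734×6.3 + 0.022×10)/(1 + 0.0083×2.1 + 0.00734×5.8 + 0.022×14) = 0.2322 kJ/s.
weevils: E/h = 2.6/4.7 = 0.5532 kJ/s.
Since 0.5532 > R, including weevils increases the long-run rate.

Yes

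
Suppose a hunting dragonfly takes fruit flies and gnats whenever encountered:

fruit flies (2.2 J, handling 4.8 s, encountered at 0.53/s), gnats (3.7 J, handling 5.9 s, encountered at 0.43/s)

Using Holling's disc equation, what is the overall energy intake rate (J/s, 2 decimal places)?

0.45 J/s

R = Σλ_iE_i / (1 + Σλ_ih_i)
Numerator: 0.53×2.2 + 0.43×3.7 = 2.757
Denominator: 1 + 0.53×4.8 + 0.43×5.9 = 6.081
R = 2.757/6.081 = 0.4534 J/s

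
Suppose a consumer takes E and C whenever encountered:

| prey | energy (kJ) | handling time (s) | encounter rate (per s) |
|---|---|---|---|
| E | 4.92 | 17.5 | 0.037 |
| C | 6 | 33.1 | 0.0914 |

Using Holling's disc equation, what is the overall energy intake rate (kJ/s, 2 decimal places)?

0.16 kJ/s

R = Σλ_iE_i / (1 + Σλ_ih_i)
Numerator: 0.037×4.92 + 0.0914×6 = 0.7304
Denominator: 1 + 0.037×17.5 + 0.0914×33.1 = 4.673
R = 0.7304/4.673 = 0.1563 kJ/s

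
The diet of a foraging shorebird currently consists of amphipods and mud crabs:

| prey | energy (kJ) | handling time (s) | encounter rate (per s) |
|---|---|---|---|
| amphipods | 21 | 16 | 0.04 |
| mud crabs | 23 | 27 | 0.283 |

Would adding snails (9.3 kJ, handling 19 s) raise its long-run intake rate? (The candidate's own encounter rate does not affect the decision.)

No

Current rate: (0.04×21 + 0.283×23)/(1 + 0.04×16 + 0.283×27) = 0.7918 kJ/s.
Profitability of snails: 9.3/19 = 0.4895 kJ/s.
0.4895 < 0.7918, so adding snails would lower the average — exclude it.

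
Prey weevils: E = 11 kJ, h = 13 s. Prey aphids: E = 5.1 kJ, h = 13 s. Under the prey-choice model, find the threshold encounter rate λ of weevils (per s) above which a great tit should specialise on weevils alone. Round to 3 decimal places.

The zero-one rule: include aphids iff E₂/h₂ > λE₁/(1+λh₁). Equality gives the switch point.
λE₁h₂ = E₂ + λE₂h₁ ⇒ λ = E₂/(E₁h₂ − E₂h₁) = 5.1/(143 − 66.3) = 0.06649 per s.

0.066 per s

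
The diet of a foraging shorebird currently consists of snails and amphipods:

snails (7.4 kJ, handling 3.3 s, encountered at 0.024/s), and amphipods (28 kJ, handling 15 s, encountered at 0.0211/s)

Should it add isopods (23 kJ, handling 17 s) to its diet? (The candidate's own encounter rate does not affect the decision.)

Intake rate on the current diet: R = (0.024×7.4 + 0.0211×28) / (1 + 0.024×3.3 + 0.0211×15) = 0.7684/1.396 = 0.5505 kJ/s.
isopods: E/h = 23/17 = 1.353 kJ/s.
1.353 > 0.5505, so adding isopods raises the average — include it.

Yes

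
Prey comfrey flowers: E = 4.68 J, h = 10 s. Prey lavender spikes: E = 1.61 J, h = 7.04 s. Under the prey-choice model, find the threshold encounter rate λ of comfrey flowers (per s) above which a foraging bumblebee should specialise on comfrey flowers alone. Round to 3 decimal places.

0.096 per s

At the threshold, the rate on comfrey flowers alone equals the profitability of lavender spikes: λ·4.68/(1 + λ·10) = 1.61/7.04 = 0.2287.
Rearranging, λ(4.68 − 0.2287×10) = 0.2287, so λ = 0.2287/2.393 = 0.09556 per s.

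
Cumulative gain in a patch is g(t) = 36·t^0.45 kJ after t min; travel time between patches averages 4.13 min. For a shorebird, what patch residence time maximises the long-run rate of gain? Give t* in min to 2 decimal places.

3.38 min

By the marginal value theorem, leave when the instantaneous gain rate g'(t) equals the habitat-wide average g(t)/(T + t).
g'(t) = 0.45·36·t^-0.55. Setting 0.45·36·t^-0.55 = 36·t^0.45/(4.13+t) gives 0.45(4.13+t) = t, so 0.55·t = 0.45×4.13.
t* = 0.45×4.13/0.55 = 3.379 min.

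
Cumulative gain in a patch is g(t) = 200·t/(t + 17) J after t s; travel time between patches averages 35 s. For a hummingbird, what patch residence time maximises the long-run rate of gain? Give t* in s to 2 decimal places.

By the marginal value theorem, leave when the instantaneous gain rate g'(t) equals the habitat-wide average g(t)/(T + t).
g'(t) = 200·17/(t + 17)². Setting 200·17/(t+17)² = 200t/[(t+17)(35+t)] gives 17(35+t) = t(t+17), so t² = 17×35 = 595.
t* = √595 = 24.39 s.

24.39 s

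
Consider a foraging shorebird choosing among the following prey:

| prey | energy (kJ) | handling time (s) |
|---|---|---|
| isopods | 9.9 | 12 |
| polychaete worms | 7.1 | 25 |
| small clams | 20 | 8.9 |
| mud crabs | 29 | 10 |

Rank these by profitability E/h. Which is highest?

Profitability E/h (kJ/s): isopods = 9.9/12 = 0.825, polychaete worms = 7.1/25 = 0.284, small clams = 20/8.9 = 2.25, mud crabs = 29/10 = 2.9.
Ranked: mud crabs > small clams > isopods > polychaete worms.

mud crabs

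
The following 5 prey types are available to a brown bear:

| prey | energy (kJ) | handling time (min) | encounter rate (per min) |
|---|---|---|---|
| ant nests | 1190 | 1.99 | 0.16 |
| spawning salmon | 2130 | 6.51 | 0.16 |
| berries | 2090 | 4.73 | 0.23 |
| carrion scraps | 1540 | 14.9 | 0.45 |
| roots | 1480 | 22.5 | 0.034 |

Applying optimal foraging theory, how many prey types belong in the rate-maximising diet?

Rank by E/h (kJ/min): ant nests 598, berries 442, spawning salmon 327, carrion scraps 103, roots 65.8. Include each in turn until the next type's E/h falls below the running intake rate.
Rate on top 1: 144.4. berries: 442 > 144.4 → include.
Rate on top 2: 278.9. spawning salmon: 327 > 278.9 → include.
Rate on top 3: 293.5. carrion scraps: 103 < 293.5 → exclude; stop.
Optimal diet: ant nests, berries, spawning salmon — 3 of 5 types.

3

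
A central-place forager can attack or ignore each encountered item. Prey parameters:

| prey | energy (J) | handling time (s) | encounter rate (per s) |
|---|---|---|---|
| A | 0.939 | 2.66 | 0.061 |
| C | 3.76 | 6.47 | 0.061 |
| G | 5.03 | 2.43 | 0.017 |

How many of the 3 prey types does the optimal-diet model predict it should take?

Rank by E/h (J/s): G 2.07, C 0.581, A 0.353. Include each in turn until the next type's E/h falls below the running intake rate.
Rate on top 1: 0.08212. C: 0.581 > 0.08212 → include.
Rate on top 2: 0.2193. A: 0.353 > 0.2193 → include.
Optimal diet: G, C, A — 3 of 3 types.

3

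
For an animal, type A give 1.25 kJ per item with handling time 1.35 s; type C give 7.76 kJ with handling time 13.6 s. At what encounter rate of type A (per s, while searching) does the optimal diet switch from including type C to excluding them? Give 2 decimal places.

At the threshold, the rate on type A alone equals the profitability of type C: λ·1.25/(1 + λ·1.35) = 7.76/13.6 = 0.5706.
Rearranging, λ(1.25 − 0.5706×1.35) = 0.5706, so λ = 0.5706/0.4797 = 1.189 per s.

1.19 per s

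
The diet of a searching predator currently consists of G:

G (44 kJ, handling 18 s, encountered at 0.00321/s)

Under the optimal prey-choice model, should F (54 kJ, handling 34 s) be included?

Yes

On G alone, R = ΣλE/(1+Σλh) = 0.1412/1.058 = 0.1335 kJ/s.
F: E/h = 54/34 = 1.588 kJ/s.
Since 1.588 > R, including F increases the long-run rate.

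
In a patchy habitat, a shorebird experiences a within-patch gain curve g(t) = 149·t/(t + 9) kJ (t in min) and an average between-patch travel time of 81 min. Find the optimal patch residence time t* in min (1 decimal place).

Optimal t* satisfies g'(t*) = g(t*)/(T + t*).
g'(t) = 149·9/(t + 9)². Setting 149·9/(t+9)² = 149t/[(t+9)(81+t)] gives 9(81+t) = t(t+9), so t² = 9×81 = 729.
t* = √729 = 27 min.

27.0 min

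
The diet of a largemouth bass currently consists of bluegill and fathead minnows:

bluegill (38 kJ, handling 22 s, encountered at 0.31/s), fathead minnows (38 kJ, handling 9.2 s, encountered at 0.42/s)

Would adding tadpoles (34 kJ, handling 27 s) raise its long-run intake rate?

On bluegill and fathead minnows alone, R = ΣλE/(1+Σλh) = 27.74/11.68 = 2.374 kJ/s.
tadpoles: E/h = 34/27 = 1.259 kJ/s.
1.259 < 2.374, so adding tadpoles would lower the average — exclude it.

No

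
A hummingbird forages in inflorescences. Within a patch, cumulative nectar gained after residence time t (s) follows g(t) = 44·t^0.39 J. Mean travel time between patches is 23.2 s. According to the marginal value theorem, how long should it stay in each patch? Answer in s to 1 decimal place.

By the marginal value theorem, leave when the instantaneous gain rate g'(t) equals the habitat-wide average g(t)/(T + t).
g'(t) = 0.39·44·t^-0.61. Setting 0.39·44·t^-0.61 = 44·t^0.39/(23.2+t) gives 0.39(23.2+t) = t, so 0.61·t = 0.39×23.2.
t* = 0.39×23.2/0.61 = 14.83 s.

14.8 s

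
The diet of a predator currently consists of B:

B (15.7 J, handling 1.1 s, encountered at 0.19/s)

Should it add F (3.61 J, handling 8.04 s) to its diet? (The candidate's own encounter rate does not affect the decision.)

On B alone, R = ΣλE/(1+Σλh) = 2.983/1.209 = 2.467 J/s.
F: E/h = 3.61/8.04 = 0.449 J/s.
0.449 < 2.467, so adding F would lower the average — exclude it.

No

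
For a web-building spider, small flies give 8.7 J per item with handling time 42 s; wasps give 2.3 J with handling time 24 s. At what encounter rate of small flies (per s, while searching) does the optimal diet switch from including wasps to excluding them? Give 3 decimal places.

0.020 per s

At the threshold, the rate on small flies alone equals the profitability of wasps: λ·8.7/(1 + λ·42) = 2.3/24 = 0.09583.
Rearranging, λ(8.7 − 0.09583×42) = 0.09583, so λ = 0.09583/4.675 = 0.0205 per s.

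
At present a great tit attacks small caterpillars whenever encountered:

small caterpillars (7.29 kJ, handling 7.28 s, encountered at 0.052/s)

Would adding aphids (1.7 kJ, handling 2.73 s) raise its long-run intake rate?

Intake rate on the current diet: R = (0.052×7.29) / (1 + 0.052×7.28) = 0.3791/1.379 = 0.275 kJ/s.
Profitability of aphids: 1.7/2.73 = 0.6227 kJ/s.
Since 0.6227 > R, including aphids increases the long-run rate.

Yes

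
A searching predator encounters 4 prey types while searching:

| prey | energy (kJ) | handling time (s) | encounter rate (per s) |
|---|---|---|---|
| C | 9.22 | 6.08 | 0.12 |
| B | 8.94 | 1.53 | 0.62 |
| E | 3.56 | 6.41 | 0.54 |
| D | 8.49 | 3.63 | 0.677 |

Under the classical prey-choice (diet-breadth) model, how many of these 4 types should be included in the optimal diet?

Rank by E/h (kJ/s): B 5.84, D 2.34, C 1.52, E 0.555. Include each in turn until the next type's E/h falls below the running intake rate.
Rate on top 1: 2.845. D: 2.34 < 2.845 → exclude; stop.
Optimal diet: B — 1 of 4 types.

1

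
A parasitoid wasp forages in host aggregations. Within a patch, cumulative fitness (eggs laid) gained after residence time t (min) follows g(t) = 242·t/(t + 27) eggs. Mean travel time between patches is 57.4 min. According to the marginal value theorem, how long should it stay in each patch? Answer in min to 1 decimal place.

Optimal t* satisfies g'(t*) = g(t*)/(T + t*).
g'(t) = 242·27/(t + 27)². Setting 242·27/(t+27)² = 242t/[(t+27)(57.4+t)] gives 27(57.4+t) = t(t+27), so t² = 27×57.4 = 1550.
t* = √1550 = 39.37 min.

39.4 min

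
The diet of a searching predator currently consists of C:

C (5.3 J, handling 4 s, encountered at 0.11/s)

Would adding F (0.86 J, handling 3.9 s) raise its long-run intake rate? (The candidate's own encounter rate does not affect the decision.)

Current rate: (0.11×5.3)/(1 + 0.11×4) = 0.4049 J/s.
F: E/h = 0.86/3.9 = 0.2205 J/s.
0.2205 < 0.4049, so adding F would lower the average — exclude it.

No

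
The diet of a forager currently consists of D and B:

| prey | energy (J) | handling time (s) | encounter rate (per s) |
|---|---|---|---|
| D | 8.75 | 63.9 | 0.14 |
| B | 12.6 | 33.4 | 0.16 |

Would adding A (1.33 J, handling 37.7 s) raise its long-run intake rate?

No

Current rate: (0.14×8.75 + 0.16×12.6)/(1 + 0.14×63.9 + 0.16×33.4) = 0.212 J/s.
Profitability of A: 1.33/37.7 = 0.03528 J/s.
Since 0.03528 < R, time spent handling A is better spent searching.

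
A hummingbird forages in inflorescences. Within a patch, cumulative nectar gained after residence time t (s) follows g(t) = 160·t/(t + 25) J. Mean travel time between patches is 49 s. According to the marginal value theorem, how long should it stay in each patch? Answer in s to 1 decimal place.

By the marginal value theorem, leave when the instantaneous gain rate g'(t) equals the habitat-wide average g(t)/(T + t).
g'(t) = 160·25/(t + 25)². Setting 160·25/(t+25)² = 160t/[(t+25)(49+t)] gives 25(49+t) = t(t+25), so t² = 25×49 = 1225.
t* = √1225 = 35 s.

35.0 s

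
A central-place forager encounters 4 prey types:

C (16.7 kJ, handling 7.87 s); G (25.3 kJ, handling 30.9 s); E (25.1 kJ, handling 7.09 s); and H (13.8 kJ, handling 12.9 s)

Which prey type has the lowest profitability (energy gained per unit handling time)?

G

Profitability E/h (kJ/s): C = 16.7/7.87 = 2.12, G = 25.3/30.9 = 0.819, E = 25.1/7.09 = 3.54, H = 13.8/12.9 = 1.07.
Ranked: E > C > H > G.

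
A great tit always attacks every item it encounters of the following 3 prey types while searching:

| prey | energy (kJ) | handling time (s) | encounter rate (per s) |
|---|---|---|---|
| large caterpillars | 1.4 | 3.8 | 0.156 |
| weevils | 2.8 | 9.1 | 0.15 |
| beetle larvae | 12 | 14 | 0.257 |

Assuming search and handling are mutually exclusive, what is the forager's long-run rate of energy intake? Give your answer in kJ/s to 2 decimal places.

R = (0.156×1.4 + 0.15×2.8 + 0.257×12) / (1 + 0.156×3.8 + 0.15×9.1 + 0.257×14) = 3.722/6.556 = 0.5678 kJ/s.

0.57 kJ/s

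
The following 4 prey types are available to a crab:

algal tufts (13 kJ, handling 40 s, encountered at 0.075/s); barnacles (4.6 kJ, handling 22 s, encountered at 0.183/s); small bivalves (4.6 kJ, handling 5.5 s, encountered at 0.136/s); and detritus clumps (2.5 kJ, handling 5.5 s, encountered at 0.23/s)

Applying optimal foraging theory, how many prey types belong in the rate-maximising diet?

Rank by E/h (kJ/s): small bivalves 0.836, detritus clumps 0.455, algal tufts 0.325, barnacles 0.209. Include each in turn until the next type's E/h falls below the running intake rate.
Rate on top 1: 0.3579. detritus clumps: 0.455 > 0.3579 → include.
Rate on top 2: 0.3985. algal tufts: 0.325 < 0.3985 → exclude; stop.
Optimal diet: small bivalves, detritus clumps — 2 of 4 types.

2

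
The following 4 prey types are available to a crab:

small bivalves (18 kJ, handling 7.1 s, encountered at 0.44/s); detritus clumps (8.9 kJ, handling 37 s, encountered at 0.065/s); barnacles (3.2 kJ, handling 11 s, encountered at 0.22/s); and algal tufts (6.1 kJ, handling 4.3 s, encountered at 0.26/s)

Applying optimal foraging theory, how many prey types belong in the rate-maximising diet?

E/h in descending order: small bivalves 2.54, algal tufts 1.42, barnacles 0.291, detritus clumps 0.241 kJ/s. The optimal diet is the largest prefix of this list for which every included type satisfies E_i/h_i > R on the types above it.
Rate on top 1: 1.92. algal tufts: 1.42 < 1.92 → exclude; stop.
Optimal diet: small bivalves — 1 of 4 types.

1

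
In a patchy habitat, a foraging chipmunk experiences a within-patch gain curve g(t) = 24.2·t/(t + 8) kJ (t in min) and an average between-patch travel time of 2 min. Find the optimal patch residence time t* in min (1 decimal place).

4.0 min

By the marginal value theorem, leave when the instantaneous gain rate g'(t) equals the habitat-wide average g(t)/(T + t).
g'(t) = 24.2·8/(t + 8)². Setting 24.2·8/(t+8)² = 24.2t/[(t+8)(2+t)] gives 8(2+t) = t(t+8), so t² = 8×2 = 16.
t* = √16 = 4 min.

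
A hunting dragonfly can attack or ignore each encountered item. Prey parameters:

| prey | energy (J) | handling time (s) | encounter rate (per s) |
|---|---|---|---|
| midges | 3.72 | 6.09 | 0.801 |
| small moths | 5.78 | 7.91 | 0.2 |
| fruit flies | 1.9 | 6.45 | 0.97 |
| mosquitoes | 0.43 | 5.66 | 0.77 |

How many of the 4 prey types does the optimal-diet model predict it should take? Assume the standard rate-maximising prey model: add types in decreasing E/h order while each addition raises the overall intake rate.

E/h in descending order: small moths 0.731, midges 0.611, fruit flies 0.295, mosquitoes 0.076 J/s. The optimal diet is the largest prefix of this list for which every included type satisfies E_i/h_i > R on the types above it.
Rate on top 1: 0.4477. midges: 0.611 > 0.4477 → include.
Rate on top 2: 0.5544. fruit flies: 0.295 < 0.5544 → exclude; stop.
Optimal diet: small moths, midges — 2 of 4 types.

2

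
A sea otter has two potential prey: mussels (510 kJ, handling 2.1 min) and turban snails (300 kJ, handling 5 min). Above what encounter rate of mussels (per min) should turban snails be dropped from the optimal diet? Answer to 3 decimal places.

The zero-one rule: include turban snails iff E₂/h₂ > λE₁/(1+λh₁). Equality gives the switch point.
λE₁h₂ = E₂ + λE₂h₁ ⇒ λ = E₂/(E₁h₂ − E₂h₁) = 300/(2550 − 630) = 0.1562 per min.

0.156 per min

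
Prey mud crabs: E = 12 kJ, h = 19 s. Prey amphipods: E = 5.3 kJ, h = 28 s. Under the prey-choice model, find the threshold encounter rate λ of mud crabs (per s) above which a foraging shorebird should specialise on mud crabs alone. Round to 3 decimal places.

0.023 per s

At the threshold, the rate on mud crabs alone equals the profitability of amphipods: λ·12/(1 + λ·19) = 5.3/28 = 0.1893.
Rearranging, λ(12 − 0.1893×19) = 0.1893, so λ = 0.1893/8.404 = 0.02252 per s.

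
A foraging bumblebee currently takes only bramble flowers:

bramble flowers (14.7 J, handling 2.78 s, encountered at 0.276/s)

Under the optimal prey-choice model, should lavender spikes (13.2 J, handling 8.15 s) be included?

No

On bramble flowers alone, R = ΣλE/(1+Σλh) = 4.057/1.767 = 2.296 J/s.
lavender spikes: E/h = 13.2/8.15 = 1.62 J/s.
1.62 < 2.296, so adding lavender spikes would lower the average — exclude it.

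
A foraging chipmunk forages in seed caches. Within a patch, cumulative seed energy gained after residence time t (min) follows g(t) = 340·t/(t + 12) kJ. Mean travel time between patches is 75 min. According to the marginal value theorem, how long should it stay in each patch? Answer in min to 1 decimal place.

Maximise g(t)/(T+t): set derivative to zero → g'(t)(T+t) = g(t).
g'(t) = 340·12/(t + 12)². Setting 340·12/(t+12)² = 340t/[(t+12)(75+t)] gives 12(75+t) = t(t+12), so t² = 12×75 = 900.
t* = √900 = 30 min.

30.0 min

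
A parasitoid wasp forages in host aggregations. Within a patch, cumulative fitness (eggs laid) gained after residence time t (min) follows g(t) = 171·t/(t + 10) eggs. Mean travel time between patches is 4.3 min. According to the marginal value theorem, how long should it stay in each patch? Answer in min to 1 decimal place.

6.6 min

Optimal t* satisfies g'(t*) = g(t*)/(T + t*).
g'(t) = 171·10/(t + 10)². Setting 171·10/(t+10)² = 171t/[(t+10)(4.3+t)] gives 10(4.3+t) = t(t+10), so t² = 10×4.3 = 43.
t* = √43 = 6.557 min.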